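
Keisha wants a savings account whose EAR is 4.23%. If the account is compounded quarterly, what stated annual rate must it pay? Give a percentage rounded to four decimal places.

(1 + r/4)^4 − 1 = 0.0423, so 1 + r/4 = 1.0423^(1/4).
r/4 = 0.010411, so r = 0.041645 = 4.1645%.

4.1645%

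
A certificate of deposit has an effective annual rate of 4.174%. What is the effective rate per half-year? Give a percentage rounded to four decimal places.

The per-half-year rate i satisfies (1 + i)^2 = 1 + 0.04174.
i = 1.04174^(1/2) − 1 = 0.0206567 = 2.0657%.

2.0657%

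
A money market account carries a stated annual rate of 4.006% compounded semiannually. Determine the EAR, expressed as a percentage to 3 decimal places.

EAR = (1 + 0.04006/2)^2 − 1.
= (1 + 0.020030)^2 − 1 = 1.040461 − 1 = 4.046%.

4.046%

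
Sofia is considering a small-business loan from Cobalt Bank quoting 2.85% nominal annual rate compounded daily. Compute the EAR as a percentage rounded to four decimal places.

EAR = (1 + 0.0285/365)^365 − 1.
= 1.028909 − 1 = 2.8909%.

2.8909%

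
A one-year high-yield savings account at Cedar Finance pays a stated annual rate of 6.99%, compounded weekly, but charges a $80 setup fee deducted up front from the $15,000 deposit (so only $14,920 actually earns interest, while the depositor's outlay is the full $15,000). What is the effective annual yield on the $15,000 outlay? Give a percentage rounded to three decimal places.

6.663%

Value after one year: 14,920 × (1 + 0.0699/52)^52 = 14,920 × 1.072351 = $15,999.47.
Effective yield on the $15,000 outlay: 15,999.47 / 15,000 − 1 = 0.066631 = 6.663%.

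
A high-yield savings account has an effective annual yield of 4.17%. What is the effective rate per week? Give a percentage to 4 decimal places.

The per-week rate i satisfies (1 + i)^52 = 1 + 0.0417.
i = 1.0417^(1/52) − 1 = 0.0007860 = 0.0786%.

0.0786%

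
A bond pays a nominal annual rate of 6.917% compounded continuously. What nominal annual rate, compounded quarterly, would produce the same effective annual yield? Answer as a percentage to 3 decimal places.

6.977%

EAR under continuous compounding: e^0.06917 − 1 = 0.071618.
Solve (1 + r/4)^4 = 1.071618: r/4 = 1.071618^(1/4) − 1 = 0.017443, so r = 0.069772 = 6.977%.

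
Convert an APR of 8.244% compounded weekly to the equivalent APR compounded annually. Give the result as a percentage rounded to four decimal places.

8.5863%

EAR = (1 + 0.08244/52)^52 − 1 = 0.085863.
Compounded annually, the equivalent nominal rate is the EAR itself: 8.5863%.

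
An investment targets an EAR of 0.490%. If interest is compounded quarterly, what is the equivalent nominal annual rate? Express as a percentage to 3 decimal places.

(1 + r/4)^4 − 1 = 0.00490, so 1 + r/4 = 1.00490^(1/4).
r/4 = 0.001223, so r = 0.004891 = 0.489%.

0.489%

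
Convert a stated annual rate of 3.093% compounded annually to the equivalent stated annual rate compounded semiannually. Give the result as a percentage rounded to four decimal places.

3.0694%

Compounded annually, EAR = nominal = 0.030930.
Solve (1 + r/2)^2 = 1.030930: r/2 = 1.030930^(1/2) − 1 = 0.015347, so r = 0.030694 = 3.0694%.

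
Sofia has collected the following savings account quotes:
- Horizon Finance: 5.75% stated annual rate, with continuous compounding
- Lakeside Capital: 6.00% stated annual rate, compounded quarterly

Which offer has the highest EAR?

Horizon Finance: e^0.0575 − 1 = 5.919%
Lakeside Capital: (1 + 0.0600/4)^4 − 1 = 6.136%
The highest effective annual rate is Lakeside Capital at 6.136%.

Lakeside Capital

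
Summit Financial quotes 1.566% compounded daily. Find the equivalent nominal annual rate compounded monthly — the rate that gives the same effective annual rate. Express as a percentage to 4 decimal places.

1.5670%

EAR = (1 + 0.01566/365)^365 − 1 = 0.015783.
Solve (1 + r/12)^12 = 1.015783: r/12 = 1.015783^(1/12) − 1 = 0.001306, so r = 0.015670 = 1.5670%.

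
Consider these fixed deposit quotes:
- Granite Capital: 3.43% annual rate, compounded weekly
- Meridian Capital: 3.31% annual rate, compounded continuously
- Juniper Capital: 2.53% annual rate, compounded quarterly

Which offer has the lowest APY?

Granite Capital: (1 + 0.0343/52)^52 − 1 = 3.488%
Meridian Capital: e^0.0331 − 1 = 3.365%
Juniper Capital: (1 + 0.0253/4)^4 − 1 = 2.554%
The lowest effective annual rate is Juniper Capital at 2.554%.

Juniper Capital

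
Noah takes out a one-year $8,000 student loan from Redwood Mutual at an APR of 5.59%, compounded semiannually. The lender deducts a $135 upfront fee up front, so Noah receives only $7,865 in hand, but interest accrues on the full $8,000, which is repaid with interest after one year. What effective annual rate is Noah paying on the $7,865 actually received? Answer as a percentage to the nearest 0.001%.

Amount owed after one year: 8,000 × (1 + 0.0559/2)^2 = 8,000 × 1.056681 = $8,453.45.
Effective rate on net proceeds: 8,453.45 / 7,865 − 1 = 0.074819 = 7.482%.

7.482%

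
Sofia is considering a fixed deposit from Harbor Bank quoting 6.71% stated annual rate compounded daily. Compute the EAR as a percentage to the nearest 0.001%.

EAR = (1 + 0.0671/365)^365 − 1.
= (1 + 0.000184)^365 − 1 = 1.069396 − 1 = 6.940%.

6.940%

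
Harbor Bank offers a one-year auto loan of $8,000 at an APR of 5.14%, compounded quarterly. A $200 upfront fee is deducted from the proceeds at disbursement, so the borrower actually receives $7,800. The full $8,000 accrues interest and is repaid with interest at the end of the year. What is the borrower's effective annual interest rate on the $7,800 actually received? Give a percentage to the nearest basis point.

7.94%

Amount owed after one year: 8,000 × (1 + 0.0514/4)^4 = 8,000 × 1.052399 = $8,419.19.
Effective rate on net proceeds: 8,419.19 / 7,800 − 1 = 0.079384 = 7.94%.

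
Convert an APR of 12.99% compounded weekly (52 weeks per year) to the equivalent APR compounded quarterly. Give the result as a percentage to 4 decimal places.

EAR = (1 + 0.1299/52)^52 − 1 = 0.138530.
Solve (1 + r/4)^4 = 1.138530: r/4 = 1.138530^(1/4) − 1 = 0.032966, so r = 0.131865 = 13.1865%.

13.1865%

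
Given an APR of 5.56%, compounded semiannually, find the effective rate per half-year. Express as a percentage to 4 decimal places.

2.7800%

With a nominal annual rate compounded semiannually, the periodic rate is the nominal rate divided by 2.
i = 0.0556 / 2 = 0.0278000 = 2.7800%.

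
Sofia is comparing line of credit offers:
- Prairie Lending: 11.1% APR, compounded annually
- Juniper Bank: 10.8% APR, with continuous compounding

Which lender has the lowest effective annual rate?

Prairie Lending: compounded annually, EAR = 11.100%
Juniper Bank: e^0.108 − 1 = 11.405%
The lowest effective annual rate is Prairie Lending at 11.100%.

Prairie Lending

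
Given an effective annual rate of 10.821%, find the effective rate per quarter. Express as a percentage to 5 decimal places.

The per-quarter rate i satisfies (1 + i)^4 = 1 + 0.10821.
i = 1.10821^(1/4) − 1 = 0.0260193 = 2.60193%.

2.60193%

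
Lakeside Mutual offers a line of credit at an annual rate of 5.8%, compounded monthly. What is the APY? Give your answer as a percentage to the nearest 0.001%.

5.957%

EAR = (1 + 0.058/12)^12 − 1.
= 1.059567 − 1 = 5.957%.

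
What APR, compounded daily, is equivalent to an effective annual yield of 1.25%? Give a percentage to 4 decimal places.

1.2423%

(1 + r/365)^365 − 1 = 0.0125, so 1 + r/365 = 1.0125^(1/365).
r/365 = 0.000034, so r = 0.012423 = 1.2423%.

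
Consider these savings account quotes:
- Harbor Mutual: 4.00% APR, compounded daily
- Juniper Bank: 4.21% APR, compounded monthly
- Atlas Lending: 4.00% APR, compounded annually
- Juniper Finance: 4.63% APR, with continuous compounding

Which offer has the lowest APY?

Harbor Mutual: (1 + 0.0400/365)^365 − 1 = 4.081%
Juniper Bank: (1 + 0.0421/12)^12 − 1 = 4.292%
Atlas Lending: compounded annually, EAR = 4.000%
Juniper Finance: e^0.0463 − 1 = 4.739%
The lowest effective annual rate is Atlas Lending at 4.000%.

Atlas Lending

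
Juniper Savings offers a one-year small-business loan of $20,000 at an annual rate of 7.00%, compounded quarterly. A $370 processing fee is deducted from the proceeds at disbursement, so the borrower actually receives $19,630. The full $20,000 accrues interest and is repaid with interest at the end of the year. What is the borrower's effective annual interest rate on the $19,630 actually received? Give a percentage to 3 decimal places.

9.206%

Amount owed after one year: 20,000 × (1 + 0.0700/4)^4 = 20,000 × 1.071859 = $21,437.18.
Effective rate on net proceeds: 21,437.18 / 19,630 − 1 = 0.092062 = 9.206%.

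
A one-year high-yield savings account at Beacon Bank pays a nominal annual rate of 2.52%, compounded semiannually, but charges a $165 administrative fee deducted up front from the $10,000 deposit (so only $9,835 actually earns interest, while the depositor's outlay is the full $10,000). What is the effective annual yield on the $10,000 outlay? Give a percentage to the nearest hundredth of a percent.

0.84%

Value after one year: 9,835 × (1 + 0.0252/2)^2 = 9,835 × 1.025359 = $10,084.40.
Effective yield on the $10,000 outlay: 10,084.40 / 10,000 − 1 = 0.008440 = 0.84%.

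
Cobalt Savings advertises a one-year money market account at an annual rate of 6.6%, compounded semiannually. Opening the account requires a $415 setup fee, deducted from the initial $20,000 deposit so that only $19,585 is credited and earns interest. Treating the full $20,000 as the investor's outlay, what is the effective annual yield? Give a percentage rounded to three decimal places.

4.495%

Value after one year: 19,585 × (1 + 0.066/2)^2 = 19,585 × 1.067089 = $20,898.94.
Effective yield on the $20,000 outlay: 20,898.94 / 20,000 − 1 = 0.044947 = 4.495%.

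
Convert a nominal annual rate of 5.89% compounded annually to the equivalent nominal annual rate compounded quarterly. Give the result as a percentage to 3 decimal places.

5.764%

Compounded annually, EAR = nominal = 0.058900.
Solve (1 + r/4)^4 = 1.058900: r/4 = 1.058900^(1/4) − 1 = 0.014411, so r = 0.057642 = 5.764%.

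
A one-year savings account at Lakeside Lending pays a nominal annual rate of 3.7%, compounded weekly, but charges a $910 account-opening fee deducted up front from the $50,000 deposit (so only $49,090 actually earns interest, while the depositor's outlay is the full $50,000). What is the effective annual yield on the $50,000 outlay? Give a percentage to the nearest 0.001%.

Value after one year: 49,090 × (1 + 0.037/52)^52 = 49,090 × 1.037679 = $50,939.68.
Effective yield on the $50,000 outlay: 50,939.68 / 50,000 − 1 = 0.018794 = 1.879%.

1.879%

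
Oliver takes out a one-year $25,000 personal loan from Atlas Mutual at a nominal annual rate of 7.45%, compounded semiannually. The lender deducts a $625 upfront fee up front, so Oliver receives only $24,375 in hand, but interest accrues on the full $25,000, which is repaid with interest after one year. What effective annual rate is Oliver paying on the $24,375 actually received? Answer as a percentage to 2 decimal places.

10.35%

Amount owed after one year: 25,000 × (1 + 0.0745/2)^2 = 25,000 × 1.075888 = $26,897.19.
Effective rate on net proceeds: 26,897.19 / 24,375 − 1 = 0.103474 = 10.35%.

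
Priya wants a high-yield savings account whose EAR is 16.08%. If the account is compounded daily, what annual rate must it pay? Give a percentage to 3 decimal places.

(1 + r/365)^365 − 1 = 0.1608, so 1 + r/365 = 1.1608^(1/365).
r/365 = 0.000409, so r = 0.149140 = 14.914%.

14.914%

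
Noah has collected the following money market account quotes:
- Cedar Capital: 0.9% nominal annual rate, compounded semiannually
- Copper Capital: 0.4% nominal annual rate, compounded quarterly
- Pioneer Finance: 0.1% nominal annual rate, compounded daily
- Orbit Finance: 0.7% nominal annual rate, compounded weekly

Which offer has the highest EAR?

Cedar Capital

Cedar Capital: (1 + 0.009/2)^2 − 1 = 0.902%
Copper Capital: (1 + 0.004/4)^4 − 1 = 0.401%
Pioneer Finance: (1 + 0.001/365)^365 − 1 = 0.100%
Orbit Finance: (1 + 0.007/52)^52 − 1 = 0.702%
The highest effective annual rate is Cedar Capital at 0.902%.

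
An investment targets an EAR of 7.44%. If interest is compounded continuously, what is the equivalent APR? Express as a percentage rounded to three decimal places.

7.176%

Continuous: nominal r satisfies e^r − 1 = 0.0744.
r = ln(1 + 0.0744) = ln(1.0744) = 0.071762 = 7.176%.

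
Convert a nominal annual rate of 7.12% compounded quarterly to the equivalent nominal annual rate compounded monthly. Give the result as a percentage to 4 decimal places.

7.0782%

EAR = (1 + 0.0712/4)^4 − 1 = 0.073124.
Solve (1 + r/12)^12 = 1.073124: r/12 = 1.073124^(1/12) − 1 = 0.005898, so r = 0.070782 = 7.0782%.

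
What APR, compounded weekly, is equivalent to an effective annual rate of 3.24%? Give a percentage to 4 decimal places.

3.1896%

(1 + r/52)^52 − 1 = 0.0324, so 1 + r/52 = 1.0324^(1/52).
r/52 = 0.000613, so r = 0.031896 = 3.1896%.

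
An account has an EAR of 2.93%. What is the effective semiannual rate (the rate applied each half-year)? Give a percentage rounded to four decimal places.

1.4544%

The per-half-year rate i satisfies (1 + i)^2 = 1 + 0.0293.
i = 1.0293^(1/2) − 1 = 0.0145442 = 1.4544%.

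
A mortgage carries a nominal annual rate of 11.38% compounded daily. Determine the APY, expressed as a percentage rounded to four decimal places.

12.0508%

EAR = (1 + 0.1138/365)^365 − 1.
= (1 + 0.000312)^365 − 1 = 1.120508 − 1 = 12.0508%.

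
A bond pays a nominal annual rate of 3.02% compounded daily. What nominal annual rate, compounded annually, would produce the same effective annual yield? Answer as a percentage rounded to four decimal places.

3.0659%

EAR = (1 + 0.0302/365)^365 − 1 = 0.030659.
Compounded annually, the equivalent nominal rate is the EAR itself: 3.0659%.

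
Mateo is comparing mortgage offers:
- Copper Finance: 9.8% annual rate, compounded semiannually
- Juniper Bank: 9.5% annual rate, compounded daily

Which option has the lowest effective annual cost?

Copper Finance: (1 + 0.098/2)^2 − 1 = 10.040%
Juniper Bank: (1 + 0.095/365)^365 − 1 = 9.965%
The lowest effective annual rate is Juniper Bank at 9.965%.

Juniper Bank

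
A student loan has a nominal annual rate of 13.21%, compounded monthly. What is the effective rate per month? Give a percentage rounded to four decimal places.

With a nominal annual rate compounded monthly, the periodic rate is the nominal rate divided by 12.
i = 0.1321 / 12 = 0.0110083 = 1.1008%.

1.1008%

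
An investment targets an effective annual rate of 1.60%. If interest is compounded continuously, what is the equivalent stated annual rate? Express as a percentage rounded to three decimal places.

1.587%

Continuous: nominal r satisfies e^r − 1 = 0.0160.
r = ln(1 + 0.0160) = ln(1.0160) = 0.015873 = 1.587%.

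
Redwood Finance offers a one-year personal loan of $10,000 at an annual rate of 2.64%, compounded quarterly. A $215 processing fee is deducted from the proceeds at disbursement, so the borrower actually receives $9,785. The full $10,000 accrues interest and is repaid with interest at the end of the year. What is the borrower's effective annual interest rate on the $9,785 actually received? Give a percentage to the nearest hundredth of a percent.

Amount owed after one year: 10,000 × (1 + 0.0264/4)^4 = 10,000 × 1.026663 = $10,266.63.
Effective rate on net proceeds: 10,266.63 / 9,785 − 1 = 0.049221 = 4.92%.

4.92%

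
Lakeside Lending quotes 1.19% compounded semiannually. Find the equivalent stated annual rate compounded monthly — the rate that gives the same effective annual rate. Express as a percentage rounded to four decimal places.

1.1871%

EAR = (1 + 0.0119/2)^2 − 1 = 0.011935.
Solve (1 + r/12)^12 = 1.011935: r/12 = 1.011935^(1/12) − 1 = 0.000989, so r = 0.011871 = 1.1871%.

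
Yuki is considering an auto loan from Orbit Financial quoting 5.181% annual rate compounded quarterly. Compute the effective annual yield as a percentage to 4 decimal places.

5.2825%

EAR = (1 + 0.05181/4)^4 − 1.
= (1 + 0.012953)^4 − 1 = 1.052825 − 1 = 5.2825%.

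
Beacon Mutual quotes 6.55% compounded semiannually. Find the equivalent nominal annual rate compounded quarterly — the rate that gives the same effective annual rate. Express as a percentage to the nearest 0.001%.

EAR = (1 + 0.0655/2)^2 − 1 = 0.066573.
Solve (1 + r/4)^4 = 1.066573: r/4 = 1.066573^(1/4) − 1 = 0.016243, so r = 0.064972 = 6.497%.

6.497%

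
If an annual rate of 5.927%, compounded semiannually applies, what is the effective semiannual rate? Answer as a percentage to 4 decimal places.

2.9635%

With a nominal annual rate compounded semiannually, the periodic rate is the nominal rate divided by 2.
i = 0.05927 / 2 = 0.0296350 = 2.9635%.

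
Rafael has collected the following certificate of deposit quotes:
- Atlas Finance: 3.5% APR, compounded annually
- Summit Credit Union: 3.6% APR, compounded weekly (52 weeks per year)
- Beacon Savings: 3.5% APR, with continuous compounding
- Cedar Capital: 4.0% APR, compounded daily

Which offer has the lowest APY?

Atlas Finance: compounded annually, EAR = 3.500%
Summit Credit Union: (1 + 0.036/52)^52 − 1 = 3.664%
Beacon Savings: e^0.035 − 1 = 3.562%
Cedar Capital: (1 + 0.040/365)^365 − 1 = 4.081%
The lowest effective annual rate is Atlas Finance at 3.500%.

Atlas Finance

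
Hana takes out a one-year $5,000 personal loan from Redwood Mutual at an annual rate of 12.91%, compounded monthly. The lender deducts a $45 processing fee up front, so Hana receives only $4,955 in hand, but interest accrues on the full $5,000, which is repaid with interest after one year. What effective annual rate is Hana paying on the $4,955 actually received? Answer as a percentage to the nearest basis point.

Amount owed after one year: 5,000 × (1 + 0.1291/12)^12 = 5,000 × 1.137020 = $5,685.10.
Effective rate on net proceeds: 5,685.10 / 4,955 − 1 = 0.147346 = 14.73%.

14.73%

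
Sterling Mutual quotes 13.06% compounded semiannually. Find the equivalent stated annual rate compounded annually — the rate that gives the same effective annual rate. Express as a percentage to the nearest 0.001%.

13.486%

EAR = (1 + 0.1306/2)^2 − 1 = 0.134864.
Compounded annually, the equivalent nominal rate is the EAR itself: 13.486%.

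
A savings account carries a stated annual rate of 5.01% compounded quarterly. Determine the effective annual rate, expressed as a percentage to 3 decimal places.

EAR = (1 + 0.0501/4)^4 − 1.
= (1 + 0.012525)^4 − 1 = 1.051049 − 1 = 5.105%.

5.105%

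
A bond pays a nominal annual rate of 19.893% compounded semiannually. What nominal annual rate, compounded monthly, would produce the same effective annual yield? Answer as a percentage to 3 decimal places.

19.115%

EAR = (1 + 0.19893/2)^2 − 1 = 0.208823.
Solve (1 + r/12)^12 = 1.208823: r/12 = 1.208823^(1/12) − 1 = 0.015929, so r = 0.191154 = 19.115%.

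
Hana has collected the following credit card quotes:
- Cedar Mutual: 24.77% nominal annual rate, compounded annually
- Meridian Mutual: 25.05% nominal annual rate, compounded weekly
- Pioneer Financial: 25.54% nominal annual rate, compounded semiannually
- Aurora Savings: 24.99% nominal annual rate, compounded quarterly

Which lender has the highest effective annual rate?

Cedar Mutual: compounded annually, EAR = 24.770%
Meridian Mutual: (1 + 0.2505/52)^52 − 1 = 28.390%
Pioneer Financial: (1 + 0.2554/2)^2 − 1 = 27.171%
Aurora Savings: (1 + 0.2499/4)^4 − 1 = 27.431%
The highest effective annual rate is Meridian Mutual at 28.390%.

Meridian Mutual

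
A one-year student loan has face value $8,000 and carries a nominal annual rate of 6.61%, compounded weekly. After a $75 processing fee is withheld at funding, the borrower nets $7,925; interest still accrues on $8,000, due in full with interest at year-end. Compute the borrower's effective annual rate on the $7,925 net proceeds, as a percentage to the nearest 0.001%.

Amount owed after one year: 8,000 × (1 + 0.0661/52)^52 = 8,000 × 1.068289 = $8,546.31.
Effective rate on net proceeds: 8,546.31 / 7,925 − 1 = 0.078399 = 7.840%.

7.840%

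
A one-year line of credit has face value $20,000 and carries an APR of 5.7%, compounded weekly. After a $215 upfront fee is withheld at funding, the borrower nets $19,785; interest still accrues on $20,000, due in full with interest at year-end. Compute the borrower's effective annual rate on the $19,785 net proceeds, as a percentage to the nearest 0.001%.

Amount owed after one year: 20,000 × (1 + 0.057/52)^52 = 20,000 × 1.058623 = $21,172.46.
Effective rate on net proceeds: 21,172.46 / 19,785 − 1 = 0.070127 = 7.013%.

7.013%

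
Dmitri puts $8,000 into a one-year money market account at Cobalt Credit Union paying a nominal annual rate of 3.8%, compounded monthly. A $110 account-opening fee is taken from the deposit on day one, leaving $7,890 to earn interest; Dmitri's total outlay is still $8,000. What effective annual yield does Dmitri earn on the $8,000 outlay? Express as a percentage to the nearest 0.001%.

2.439%

Value after one year: 7,890 × (1 + 0.038/12)^12 = 7,890 × 1.038669 = $8,195.10.
Effective yield on the $8,000 outlay: 8,195.10 / 8,000 − 1 = 0.024387 = 2.439%.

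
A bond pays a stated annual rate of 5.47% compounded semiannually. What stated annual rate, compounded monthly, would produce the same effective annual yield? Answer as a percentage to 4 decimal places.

EAR = (1 + 0.0547/2)^2 − 1 = 0.055448.
Solve (1 + r/12)^12 = 1.055448: r/12 = 1.055448^(1/12) − 1 = 0.004507, so r = 0.054087 = 5.4087%.

5.4087%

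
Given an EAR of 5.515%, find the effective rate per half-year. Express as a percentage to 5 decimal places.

The per-half-year rate i satisfies (1 + i)^2 = 1 + 0.05515.
i = 1.05515^(1/2) − 1 = 0.0272049 = 2.72049%.

2.72049%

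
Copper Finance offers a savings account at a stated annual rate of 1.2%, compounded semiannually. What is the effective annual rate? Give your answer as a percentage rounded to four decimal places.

EAR = (1 + 0.012/2)^2 − 1.
= 1.012036 − 1 = 1.2036%.

1.2036%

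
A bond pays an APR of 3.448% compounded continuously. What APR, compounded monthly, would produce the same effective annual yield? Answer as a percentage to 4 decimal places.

3.4530%

EAR under continuous compounding: e^0.03448 − 1 = 0.035081.
Solve (1 + r/12)^12 = 1.035081: r/12 = 1.035081^(1/12) − 1 = 0.002877, so r = 0.034530 = 3.4530%.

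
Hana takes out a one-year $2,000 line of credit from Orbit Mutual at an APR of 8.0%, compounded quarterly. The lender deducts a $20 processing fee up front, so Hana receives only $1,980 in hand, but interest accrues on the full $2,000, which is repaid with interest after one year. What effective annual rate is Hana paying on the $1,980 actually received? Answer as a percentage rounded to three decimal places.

9.337%

Amount owed after one year: 2,000 × (1 + 0.080/4)^4 = 2,000 × 1.082432 = $2,164.86.
Effective rate on net proceeds: 2,164.86 / 1,980 − 1 = 0.093366 = 9.337%.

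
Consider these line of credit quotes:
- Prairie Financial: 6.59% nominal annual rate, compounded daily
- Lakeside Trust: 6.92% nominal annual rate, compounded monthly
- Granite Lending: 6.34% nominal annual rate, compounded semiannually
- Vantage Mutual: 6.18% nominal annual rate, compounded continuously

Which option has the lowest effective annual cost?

Vantage Mutual

Prairie Financial: (1 + 0.0659/365)^365 − 1 = 6.811%
Lakeside Trust: (1 + 0.0692/12)^12 − 1 = 7.144%
Granite Lending: (1 + 0.0634/2)^2 − 1 = 6.440%
Vantage Mutual: e^0.0618 − 1 = 6.375%
The lowest effective annual rate is Vantage Mutual at 6.375%.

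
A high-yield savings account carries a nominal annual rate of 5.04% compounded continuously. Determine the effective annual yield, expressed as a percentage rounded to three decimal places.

5.169%

With continuous compounding, EAR = e^0.0504 − 1.
e^0.0504 = 1.051692, so EAR = 0.051692 = 5.169%.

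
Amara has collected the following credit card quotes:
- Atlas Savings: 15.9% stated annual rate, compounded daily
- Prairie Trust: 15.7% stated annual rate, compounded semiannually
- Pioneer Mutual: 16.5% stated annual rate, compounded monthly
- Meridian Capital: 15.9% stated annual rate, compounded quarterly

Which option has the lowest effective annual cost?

Atlas Savings: (1 + 0.159/365)^365 − 1 = 17.230%
Prairie Trust: (1 + 0.157/2)^2 − 1 = 16.316%
Pioneer Mutual: (1 + 0.165/12)^12 − 1 = 17.807%
Meridian Capital: (1 + 0.159/4)^4 − 1 = 16.873%
The lowest effective annual rate is Prairie Trust at 16.316%.

Prairie Trust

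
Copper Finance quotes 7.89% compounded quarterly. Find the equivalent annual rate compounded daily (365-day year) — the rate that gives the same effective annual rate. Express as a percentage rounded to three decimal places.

7.814%

EAR = (1 + 0.0789/4)^4 − 1 = 0.081265.
Solve (1 + r/365)^365 = 1.081265: r/365 = 1.081265^(1/365) − 1 = 0.000214, so r = 0.078140 = 7.814%.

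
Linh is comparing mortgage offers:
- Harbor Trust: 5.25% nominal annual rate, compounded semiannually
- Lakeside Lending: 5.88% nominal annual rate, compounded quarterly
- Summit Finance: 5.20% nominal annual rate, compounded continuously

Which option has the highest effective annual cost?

Lakeside Lending

Harbor Trust: (1 + 0.0525/2)^2 − 1 = 5.319%
Lakeside Lending: (1 + 0.0588/4)^4 − 1 = 6.011%
Summit Finance: e^0.0520 − 1 = 5.338%
The highest effective annual rate is Lakeside Lending at 6.011%.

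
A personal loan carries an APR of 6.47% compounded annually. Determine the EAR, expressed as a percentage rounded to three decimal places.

Annual compounding means the effective rate equals the nominal rate: 6.470%.

6.470%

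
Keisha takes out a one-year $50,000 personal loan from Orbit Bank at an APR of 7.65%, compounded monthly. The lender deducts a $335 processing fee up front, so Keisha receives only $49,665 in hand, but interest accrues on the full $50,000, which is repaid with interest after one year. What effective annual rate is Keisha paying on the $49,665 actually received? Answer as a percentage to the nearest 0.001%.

8.652%

Amount owed after one year: 50,000 × (1 + 0.0765/12)^12 = 50,000 × 1.079240 = $53,962.01.
Effective rate on net proceeds: 53,962.01 / 49,665 − 1 = 0.086520 = 8.652%.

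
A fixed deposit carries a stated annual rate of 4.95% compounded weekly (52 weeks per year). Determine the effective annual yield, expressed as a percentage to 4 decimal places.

EAR = (1 + 0.0495/52)^52 − 1.
= 1.050721 − 1 = 5.0721%.

5.0721%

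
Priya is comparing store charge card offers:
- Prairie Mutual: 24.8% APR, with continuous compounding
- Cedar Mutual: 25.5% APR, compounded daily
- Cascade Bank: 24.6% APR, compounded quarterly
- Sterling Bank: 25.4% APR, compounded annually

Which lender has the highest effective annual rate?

Cedar Mutual

Prairie Mutual: e^0.248 − 1 = 28.146%
Cedar Mutual: (1 + 0.255/365)^365 − 1 = 29.035%
Cascade Bank: (1 + 0.246/4)^4 − 1 = 26.964%
Sterling Bank: compounded annually, EAR = 25.400%
The highest effective annual rate is Cedar Mutual at 29.035%.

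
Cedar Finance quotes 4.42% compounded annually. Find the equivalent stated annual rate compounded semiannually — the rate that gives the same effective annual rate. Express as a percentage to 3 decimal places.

4.372%

Compounded annually, EAR = nominal = 0.044200.
Solve (1 + r/2)^2 = 1.044200: r/2 = 1.044200^(1/2) − 1 = 0.021861, so r = 0.043722 = 4.372%.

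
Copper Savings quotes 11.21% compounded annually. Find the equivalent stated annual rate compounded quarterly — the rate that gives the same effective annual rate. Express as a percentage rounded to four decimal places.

10.7674%

Compounded annually, EAR = nominal = 0.112100.
Solve (1 + r/4)^4 = 1.112100: r/4 = 1.112100^(1/4) − 1 = 0.026918, so r = 0.107674 = 10.7674%.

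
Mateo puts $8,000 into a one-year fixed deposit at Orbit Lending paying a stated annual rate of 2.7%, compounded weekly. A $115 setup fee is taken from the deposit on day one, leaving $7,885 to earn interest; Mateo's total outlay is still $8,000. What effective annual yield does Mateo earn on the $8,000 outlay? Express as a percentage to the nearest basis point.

1.26%

Value after one year: 7,885 × (1 + 0.027/52)^52 = 7,885 × 1.027361 = $8,100.74.
Effective yield on the $8,000 outlay: 8,100.74 / 8,000 − 1 = 0.012592 = 1.26%.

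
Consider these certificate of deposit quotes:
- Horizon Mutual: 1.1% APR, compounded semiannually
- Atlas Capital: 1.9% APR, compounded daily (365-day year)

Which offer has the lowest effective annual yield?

Horizon Mutual: (1 + 0.011/2)^2 − 1 = 1.103%
Atlas Capital: (1 + 0.019/365)^365 − 1 = 1.918%
The lowest effective annual rate is Horizon Mutual at 1.103%.

Horizon Mutual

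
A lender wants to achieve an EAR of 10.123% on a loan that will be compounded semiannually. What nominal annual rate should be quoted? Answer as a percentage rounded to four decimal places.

(1 + r/2)^2 − 1 = 0.10123, so 1 + r/2 = 1.10123^(1/2).
r/2 = 0.049395, so r = 0.098790 = 9.8790%.

9.8790%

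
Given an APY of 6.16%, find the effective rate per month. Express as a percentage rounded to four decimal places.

The per-month rate i satisfies (1 + i)^12 = 1 + 0.0616.
i = 1.0616^(1/12) − 1 = 0.0049939 = 0.4994%.

0.4994%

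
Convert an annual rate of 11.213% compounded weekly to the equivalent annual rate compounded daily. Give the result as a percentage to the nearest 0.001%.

11.203%

EAR = (1 + 0.11213/52)^52 − 1 = 0.118523.
Solve (1 + r/365)^365 = 1.118523: r/365 = 1.118523^(1/365) − 1 = 0.000307, so r = 0.112026 = 11.203%.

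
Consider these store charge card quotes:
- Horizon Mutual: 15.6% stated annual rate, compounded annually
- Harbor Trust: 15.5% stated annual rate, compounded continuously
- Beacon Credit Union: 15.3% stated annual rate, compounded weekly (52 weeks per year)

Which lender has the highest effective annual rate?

Horizon Mutual: compounded annually, EAR = 15.600%
Harbor Trust: e^0.155 − 1 = 16.766%
Beacon Credit Union: (1 + 0.153/52)^52 − 1 = 16.506%
The highest effective annual rate is Harbor Trust at 16.766%.

Harbor Trust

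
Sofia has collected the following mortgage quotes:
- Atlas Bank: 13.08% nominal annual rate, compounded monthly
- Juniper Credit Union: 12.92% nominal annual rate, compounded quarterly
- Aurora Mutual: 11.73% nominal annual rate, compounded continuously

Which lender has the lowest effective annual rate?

Atlas Bank: (1 + 0.1308/12)^12 − 1 = 13.893%
Juniper Credit Union: (1 + 0.1292/4)^4 − 1 = 13.560%
Aurora Mutual: e^0.1173 − 1 = 12.446%
The lowest effective annual rate is Aurora Mutual at 12.446%.

Aurora Mutual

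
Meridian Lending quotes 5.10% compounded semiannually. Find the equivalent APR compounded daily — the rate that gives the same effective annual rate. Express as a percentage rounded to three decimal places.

EAR = (1 + 0.0510/2)^2 − 1 = 0.051650.
Solve (1 + r/365)^365 = 1.051650: r/365 = 1.051650^(1/365) − 1 = 0.000138, so r = 0.050364 = 5.036%.

5.036%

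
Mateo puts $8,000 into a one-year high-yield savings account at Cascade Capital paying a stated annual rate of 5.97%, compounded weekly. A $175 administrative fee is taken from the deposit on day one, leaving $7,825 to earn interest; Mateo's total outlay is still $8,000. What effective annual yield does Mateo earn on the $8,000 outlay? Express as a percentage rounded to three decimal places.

Value after one year: 7,825 × (1 + 0.0597/52)^52 = 7,825 × 1.061482 = $8,306.09.
Effective yield on the $8,000 outlay: 8,306.09 / 8,000 − 1 = 0.038262 = 3.826%.

3.826%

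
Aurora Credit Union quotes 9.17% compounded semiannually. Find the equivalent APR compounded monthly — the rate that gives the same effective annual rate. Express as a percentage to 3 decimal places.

9.000%

EAR = (1 + 0.0917/2)^2 − 1 = 0.093802.
Solve (1 + r/12)^12 = 1.093802: r/12 = 1.093802^(1/12) − 1 = 0.007500, so r = 0.089996 = 9.000%.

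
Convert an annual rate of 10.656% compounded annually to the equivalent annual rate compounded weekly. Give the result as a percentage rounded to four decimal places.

10.1355%

Compounded annually, EAR = nominal = 0.106560.
Solve (1 + r/52)^52 = 1.106560: r/52 = 1.106560^(1/52) − 1 = 0.001949, so r = 0.101355 = 10.1355%.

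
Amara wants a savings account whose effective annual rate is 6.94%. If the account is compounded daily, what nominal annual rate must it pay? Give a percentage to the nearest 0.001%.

(1 + r/365)^365 − 1 = 0.0694, so 1 + r/365 = 1.0694^(1/365).
r/365 = 0.000184, so r = 0.067104 = 6.710%.

6.710%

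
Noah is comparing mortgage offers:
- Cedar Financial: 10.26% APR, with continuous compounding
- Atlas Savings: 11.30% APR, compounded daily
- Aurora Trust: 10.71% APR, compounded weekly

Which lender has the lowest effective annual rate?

Cedar Financial: e^0.1026 − 1 = 10.805%
Atlas Savings: (1 + 0.1130/365)^365 − 1 = 11.961%
Aurora Trust: (1 + 0.1071/52)^52 − 1 = 11.292%
The lowest effective annual rate is Cedar Financial at 10.805%.

Cedar Financial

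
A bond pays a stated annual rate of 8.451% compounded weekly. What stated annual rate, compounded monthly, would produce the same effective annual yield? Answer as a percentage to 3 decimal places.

8.474%

EAR = (1 + 0.08451/52)^52 − 1 = 0.088109.
Solve (1 + r/12)^12 = 1.088109: r/12 = 1.088109^(1/12) − 1 = 0.007062, so r = 0.084739 = 8.474%.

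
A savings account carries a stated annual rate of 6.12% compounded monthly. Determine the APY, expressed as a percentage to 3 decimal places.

6.295%

EAR = (1 + 0.0612/12)^12 − 1.
= 1.062946 − 1 = 6.295%.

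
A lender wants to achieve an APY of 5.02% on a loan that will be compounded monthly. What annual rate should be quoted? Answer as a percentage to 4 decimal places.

(1 + r/12)^12 − 1 = 0.0502, so 1 + r/12 = 1.0502^(1/12).
r/12 = 0.004090, so r = 0.049081 = 4.9081%.

4.9081%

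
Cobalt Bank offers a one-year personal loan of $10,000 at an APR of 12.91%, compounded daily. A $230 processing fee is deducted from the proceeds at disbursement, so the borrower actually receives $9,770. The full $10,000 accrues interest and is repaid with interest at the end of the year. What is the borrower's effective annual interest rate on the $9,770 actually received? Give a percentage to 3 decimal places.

16.456%

Amount owed after one year: 10,000 × (1 + 0.1291/365)^365 = 10,000 × 1.137778 = $11,377.78.
Effective rate on net proceeds: 11,377.78 / 9,770 − 1 = 0.164563 = 16.456%.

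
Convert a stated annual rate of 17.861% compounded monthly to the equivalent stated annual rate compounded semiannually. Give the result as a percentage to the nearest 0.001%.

EAR = (1 + 0.17861/12)^12 − 1 = 0.193982.
Solve (1 + r/2)^2 = 1.193982: r/2 = 1.193982^(1/2) − 1 = 0.092695, so r = 0.185390 = 18.539%.

18.539%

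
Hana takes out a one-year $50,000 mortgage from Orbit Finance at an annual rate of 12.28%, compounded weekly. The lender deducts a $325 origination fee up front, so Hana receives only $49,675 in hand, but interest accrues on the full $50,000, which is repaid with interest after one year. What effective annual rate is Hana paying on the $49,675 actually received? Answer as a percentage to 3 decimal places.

Amount owed after one year: 50,000 × (1 + 0.1228/52)^52 = 50,000 × 1.130495 = $56,524.73.
Effective rate on net proceeds: 56,524.73 / 49,675 − 1 = 0.137891 = 13.789%.

13.789%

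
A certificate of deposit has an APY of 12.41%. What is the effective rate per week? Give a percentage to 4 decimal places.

The per-week rate i satisfies (1 + i)^52 = 1 + 0.1241.
i = 1.1241^(1/52) − 1 = 0.0022522 = 0.2252%.

0.2252%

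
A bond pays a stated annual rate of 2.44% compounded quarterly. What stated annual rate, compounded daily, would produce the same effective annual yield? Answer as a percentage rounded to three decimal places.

EAR = (1 + 0.0244/4)^4 − 1 = 0.024624.
Solve (1 + r/365)^365 = 1.024624: r/365 = 1.024624^(1/365) − 1 = 0.000067, so r = 0.024327 = 2.433%.

2.433%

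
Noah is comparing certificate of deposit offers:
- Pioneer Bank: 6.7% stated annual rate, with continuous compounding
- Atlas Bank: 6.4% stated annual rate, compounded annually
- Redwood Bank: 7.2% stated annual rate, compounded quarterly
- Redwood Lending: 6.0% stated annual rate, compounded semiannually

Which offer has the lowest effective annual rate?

Redwood Lending

Pioneer Bank: e^0.067 − 1 = 6.930%
Atlas Bank: compounded annually, EAR = 6.400%
Redwood Bank: (1 + 0.072/4)^4 − 1 = 7.397%
Redwood Lending: (1 + 0.060/2)^2 − 1 = 6.090%
The lowest effective annual rate is Redwood Lending at 6.090%.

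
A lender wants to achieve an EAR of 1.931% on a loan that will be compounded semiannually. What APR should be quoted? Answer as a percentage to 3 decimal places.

(1 + r/2)^2 − 1 = 0.01931, so 1 + r/2 = 1.01931^(1/2).
r/2 = 0.009609, so r = 0.019218 = 1.922%.

1.922%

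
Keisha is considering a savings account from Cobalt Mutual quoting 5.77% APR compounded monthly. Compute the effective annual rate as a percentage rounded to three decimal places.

5.925%

EAR = (1 + 0.0577/12)^12 − 1.
= (1 + 0.004808)^12 − 1 = 1.059251 − 1 = 5.925%.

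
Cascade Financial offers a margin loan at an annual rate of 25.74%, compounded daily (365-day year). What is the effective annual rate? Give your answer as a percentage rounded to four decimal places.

EAR = (1 + 0.2574/365)^365 − 1.
= (1 + 0.000705)^365 − 1 = 1.293445 − 1 = 29.3445%.

29.3445%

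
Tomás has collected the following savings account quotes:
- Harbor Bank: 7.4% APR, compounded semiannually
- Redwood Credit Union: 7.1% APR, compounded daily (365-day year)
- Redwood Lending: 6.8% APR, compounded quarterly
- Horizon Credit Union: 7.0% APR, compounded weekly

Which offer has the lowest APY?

Harbor Bank: (1 + 0.074/2)^2 − 1 = 7.537%
Redwood Credit Union: (1 + 0.071/365)^365 − 1 = 7.357%
Redwood Lending: (1 + 0.068/4)^4 − 1 = 6.975%
Horizon Credit Union: (1 + 0.070/52)^52 − 1 = 7.246%
The lowest effective annual rate is Redwood Lending at 6.975%.

Redwood Lending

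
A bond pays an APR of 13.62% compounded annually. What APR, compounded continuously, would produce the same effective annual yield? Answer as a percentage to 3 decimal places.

Compounded annually, EAR = nominal = 0.136200.
Equivalent continuous rate: r = ln(1 + 0.136200) = 0.127689 = 12.769%.

12.769%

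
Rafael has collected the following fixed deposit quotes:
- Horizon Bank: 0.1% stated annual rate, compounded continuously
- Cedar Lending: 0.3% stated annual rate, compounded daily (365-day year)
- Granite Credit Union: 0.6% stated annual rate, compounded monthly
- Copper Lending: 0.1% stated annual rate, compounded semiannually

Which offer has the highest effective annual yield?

Horizon Bank: e^0.001 − 1 = 0.100%
Cedar Lending: (1 + 0.003/365)^365 − 1 = 0.300%
Granite Credit Union: (1 + 0.006/12)^12 − 1 = 0.602%
Copper Lending: (1 + 0.001/2)^2 − 1 = 0.100%
The highest effective annual rate is Granite Credit Union at 0.602%.

Granite Credit Union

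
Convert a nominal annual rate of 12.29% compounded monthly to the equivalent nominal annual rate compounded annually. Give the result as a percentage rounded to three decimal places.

EAR = (1 + 0.1229/12)^12 − 1 = 0.130065.
Compounded annually, the equivalent nominal rate is the EAR itself: 13.006%.

13.006%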